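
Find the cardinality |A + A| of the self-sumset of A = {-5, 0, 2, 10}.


A + A = {a + a' : a, a' ∈ A}; |A| = 4.
General bounds: 2|A| - 1 ≤ |A + A| ≤ |A|(|A|+1)/2, i.e. 7 ≤ |A + A| ≤ 10.
Lower bound 2|A|-1 is attained iff A is an arithmetic progression.
Enumerate sums a + a' for a ≤ a' (symmetric, so this suffices):
a = -5: -5+-5=-10, -5+0=-5, -5+2=-3, -5+10=5
a = 0: 0+0=0, 0+2=2, 0+10=10
a = 2: 2+2=4, 2+10=12
a = 10: 10+10=20
Distinct sums: {-10, -5, -3, 0, 2, 4, 5, 10, 12, 20}
|A + A| = 10

|A + A| = 10


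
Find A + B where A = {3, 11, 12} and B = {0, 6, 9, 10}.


A + B = {a + b : a ∈ A, b ∈ B}.
Enumerate all |A|·|B| = 3·4 = 12 pairs (a, b) and collect distinct sums.
a = 3: 3+0=3, 3+6=9, 3+9=12, 3+10=13
a = 11: 11+0=11, 11+6=17, 11+9=20, 11+10=21
a = 12: 12+0=12, 12+6=18, 12+9=21, 12+10=22
Collecting distinct sums: A + B = {3, 9, 11, 12, 13, 17, 18, 20, 21, 22}
|A + B| = 10

A + B = {3, 9, 11, 12, 13, 17, 18, 20, 21, 22}


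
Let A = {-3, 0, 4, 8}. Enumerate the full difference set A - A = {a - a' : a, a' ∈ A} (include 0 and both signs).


A - A = {a - a' : a, a' ∈ A}.
Compute a - a' for each ordered pair (a, a'):
a = -3: -3--3=0, -3-0=-3, -3-4=-7, -3-8=-11
a = 0: 0--3=3, 0-0=0, 0-4=-4, 0-8=-8
a = 4: 4--3=7, 4-0=4, 4-4=0, 4-8=-4
a = 8: 8--3=11, 8-0=8, 8-4=4, 8-8=0
Collecting distinct values (and noting 0 appears from a-a):
A - A = {-11, -8, -7, -4, -3, 0, 3, 4, 7, 8, 11}
|A - A| = 11

A - A = {-11, -8, -7, -4, -3, 0, 3, 4, 7, 8, 11}


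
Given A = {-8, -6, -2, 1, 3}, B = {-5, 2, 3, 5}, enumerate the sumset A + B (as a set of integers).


A + B = {a + b : a ∈ A, b ∈ B}.
Enumerate all |A|·|B| = 5·4 = 20 pairs (a, b) and collect distinct sums.
a = -8: -8+-5=-13, -8+2=-6, -8+3=-5, -8+5=-3
a = -6: -6+-5=-11, -6+2=-4, -6+3=-3, -6+5=-1
a = -2: -2+-5=-7, -2+2=0, -2+3=1, -2+5=3
a = 1: 1+-5=-4, 1+2=3, 1+3=4, 1+5=6
a = 3: 3+-5=-2, 3+2=5, 3+3=6, 3+5=8
Collecting distinct sums: A + B = {-13, -11, -7, -6, -5, -4, -3, -2, -1, 0, 1, 3, 4, 5, 6, 8}
|A + B| = 16

A + B = {-13, -11, -7, -6, -5, -4, -3, -2, -1, 0, 1, 3, 4, 5, 6, 8}


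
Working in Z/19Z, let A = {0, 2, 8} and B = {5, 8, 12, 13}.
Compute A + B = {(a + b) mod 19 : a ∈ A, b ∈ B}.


Work in Z/19Z: reduce every sum a + b modulo 19.
Enumerate all 12 pairs:
a = 0: 0+5=5, 0+8=8, 0+12=12, 0+13=13
a = 2: 2+5=7, 2+8=10, 2+12=14, 2+13=15
a = 8: 8+5=13, 8+8=16, 8+12=1, 8+13=2
Distinct residues collected: {1, 2, 5, 7, 8, 10, 12, 13, 14, 15, 16}
|A + B| = 11 (out of 19 total residues).

A + B = {1, 2, 5, 7, 8, 10, 12, 13, 14, 15, 16}


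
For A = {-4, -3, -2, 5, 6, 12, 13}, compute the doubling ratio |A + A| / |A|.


|A| = 7.
Compute A + A by enumerating all 49 pairs.
A + A = {-8, -7, -6, -5, -4, 1, 2, 3, 4, 8, 9, 10, 11, 12, 17, 18, 19, 24, 25, 26}, so |A + A| = 20.
K = |A + A| / |A| = 20/7 (already in lowest terms) ≈ 2.8571.
Reference: AP of size 7 gives K = 13/7 ≈ 1.8571; a fully generic set of size 7 gives K ≈ 4.0000.

|A| = 7, |A + A| = 20, K = 20/7.


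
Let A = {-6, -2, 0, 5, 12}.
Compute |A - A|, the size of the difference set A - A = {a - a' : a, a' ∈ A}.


A - A = {a - a' : a, a' ∈ A}; |A| = 5.
Bounds: 2|A|-1 ≤ |A - A| ≤ |A|² - |A| + 1, i.e. 9 ≤ |A - A| ≤ 21.
Note: 0 ∈ A - A always (from a - a). The set is symmetric: if d ∈ A - A then -d ∈ A - A.
Enumerate nonzero differences d = a - a' with a > a' (then include -d):
Positive differences: {2, 4, 5, 6, 7, 11, 12, 14, 18}
Full difference set: {0} ∪ (positive diffs) ∪ (negative diffs).
|A - A| = 1 + 2·9 = 19 (matches direct enumeration: 19).

|A - A| = 19


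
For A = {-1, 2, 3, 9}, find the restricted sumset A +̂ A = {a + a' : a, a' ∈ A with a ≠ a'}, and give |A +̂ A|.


Restricted sumset: A +̂ A = {a + a' : a ∈ A, a' ∈ A, a ≠ a'}.
Equivalently, take A + A and drop any sum 2a that is achievable ONLY as a + a for a ∈ A (i.e. sums representable only with equal summands).
Enumerate pairs (a, a') with a < a' (symmetric, so each unordered pair gives one sum; this covers all a ≠ a'):
  -1 + 2 = 1
  -1 + 3 = 2
  -1 + 9 = 8
  2 + 3 = 5
  2 + 9 = 11
  3 + 9 = 12
Collected distinct sums: {1, 2, 5, 8, 11, 12}
|A +̂ A| = 6
(Reference bound: |A +̂ A| ≥ 2|A| - 3 for |A| ≥ 2, with |A| = 4 giving ≥ 5.)

|A +̂ A| = 6


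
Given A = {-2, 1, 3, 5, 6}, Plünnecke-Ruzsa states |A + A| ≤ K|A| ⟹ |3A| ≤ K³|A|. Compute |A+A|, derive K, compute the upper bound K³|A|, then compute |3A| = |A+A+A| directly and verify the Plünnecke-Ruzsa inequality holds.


|A| = 5.
Step 1: Compute A + A by enumerating all 25 pairs.
A + A = {-4, -1, 1, 2, 3, 4, 6, 7, 8, 9, 10, 11, 12}, so |A + A| = 13.
Step 2: Doubling constant K = |A + A|/|A| = 13/5 = 13/5 ≈ 2.6000.
Step 3: Plünnecke-Ruzsa gives |3A| ≤ K³·|A| = (2.6000)³ · 5 ≈ 87.8800.
Step 4: Compute 3A = A + A + A directly by enumerating all triples (a,b,c) ∈ A³; |3A| = 22.
Step 5: Check 22 ≤ 87.8800? Yes ✓.

K = 13/5, Plünnecke-Ruzsa bound K³|A| ≈ 87.8800, |3A| = 22, inequality holds.


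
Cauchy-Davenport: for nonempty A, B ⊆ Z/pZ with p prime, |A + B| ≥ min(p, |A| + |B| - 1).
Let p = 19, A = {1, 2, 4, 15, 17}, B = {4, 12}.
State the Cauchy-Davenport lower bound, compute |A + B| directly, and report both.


Cauchy-Davenport: |A + B| ≥ min(p, |A| + |B| - 1) for A, B nonempty in Z/pZ.
|A| = 5, |B| = 2, p = 19.
CD lower bound = min(19, 5 + 2 - 1) = min(19, 6) = 6.
Compute A + B mod 19 directly:
a = 1: 1+4=5, 1+12=13
a = 2: 2+4=6, 2+12=14
a = 4: 4+4=8, 4+12=16
a = 15: 15+4=0, 15+12=8
a = 17: 17+4=2, 17+12=10
A + B = {0, 2, 5, 6, 8, 10, 13, 14, 16}, so |A + B| = 9.
Verify: 9 ≥ 6? Yes ✓.

CD lower bound = 6, actual |A + B| = 9.


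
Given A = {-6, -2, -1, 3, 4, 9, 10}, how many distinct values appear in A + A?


A + A = {a + a' : a, a' ∈ A}; |A| = 7.
General bounds: 2|A| - 1 ≤ |A + A| ≤ |A|(|A|+1)/2, i.e. 13 ≤ |A + A| ≤ 28.
Lower bound 2|A|-1 is attained iff A is an arithmetic progression.
Enumerate sums a + a' for a ≤ a' (symmetric, so this suffices):
a = -6: -6+-6=-12, -6+-2=-8, -6+-1=-7, -6+3=-3, -6+4=-2, -6+9=3, -6+10=4
a = -2: -2+-2=-4, -2+-1=-3, -2+3=1, -2+4=2, -2+9=7, -2+10=8
a = -1: -1+-1=-2, -1+3=2, -1+4=3, -1+9=8, -1+10=9
a = 3: 3+3=6, 3+4=7, 3+9=12, 3+10=13
a = 4: 4+4=8, 4+9=13, 4+10=14
a = 9: 9+9=18, 9+10=19
a = 10: 10+10=20
Distinct sums: {-12, -8, -7, -4, -3, -2, 1, 2, 3, 4, 6, 7, 8, 9, 12, 13, 14, 18, 19, 20}
|A + A| = 20

|A + A| = 20


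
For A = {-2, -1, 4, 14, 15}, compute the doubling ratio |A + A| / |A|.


|A| = 5.
Compute A + A by enumerating all 25 pairs.
A + A = {-4, -3, -2, 2, 3, 8, 12, 13, 14, 18, 19, 28, 29, 30}, so |A + A| = 14.
K = |A + A| / |A| = 14/5 (already in lowest terms) ≈ 2.8000.
Reference: AP of size 5 gives K = 9/5 ≈ 1.8000; a fully generic set of size 5 gives K ≈ 3.0000.

|A| = 5, |A + A| = 14, K = 14/5.


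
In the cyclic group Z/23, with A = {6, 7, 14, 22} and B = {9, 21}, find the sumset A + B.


Work in Z/23Z: reduce every sum a + b modulo 23.
Enumerate all 8 pairs:
a = 6: 6+9=15, 6+21=4
a = 7: 7+9=16, 7+21=5
a = 14: 14+9=0, 14+21=12
a = 22: 22+9=8, 22+21=20
Distinct residues collected: {0, 4, 5, 8, 12, 15, 16, 20}
|A + B| = 8 (out of 23 total residues).

A + B = {0, 4, 5, 8, 12, 15, 16, 20}


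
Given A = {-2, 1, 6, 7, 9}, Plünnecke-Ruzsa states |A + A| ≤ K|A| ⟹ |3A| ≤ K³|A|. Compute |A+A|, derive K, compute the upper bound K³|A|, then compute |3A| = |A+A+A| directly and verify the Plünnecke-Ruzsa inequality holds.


|A| = 5.
Step 1: Compute A + A by enumerating all 25 pairs.
A + A = {-4, -1, 2, 4, 5, 7, 8, 10, 12, 13, 14, 15, 16, 18}, so |A + A| = 14.
Step 2: Doubling constant K = |A + A|/|A| = 14/5 = 14/5 ≈ 2.8000.
Step 3: Plünnecke-Ruzsa gives |3A| ≤ K³·|A| = (2.8000)³ · 5 ≈ 109.7600.
Step 4: Compute 3A = A + A + A directly by enumerating all triples (a,b,c) ∈ A³; |3A| = 26.
Step 5: Check 26 ≤ 109.7600? Yes ✓.

K = 14/5, Plünnecke-Ruzsa bound K³|A| ≈ 109.7600, |3A| = 26, inequality holds.


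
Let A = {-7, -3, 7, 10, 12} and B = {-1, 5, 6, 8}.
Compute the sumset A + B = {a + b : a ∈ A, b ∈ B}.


A + B = {a + b : a ∈ A, b ∈ B}.
Enumerate all |A|·|B| = 5·4 = 20 pairs (a, b) and collect distinct sums.
a = -7: -7+-1=-8, -7+5=-2, -7+6=-1, -7+8=1
a = -3: -3+-1=-4, -3+5=2, -3+6=3, -3+8=5
a = 7: 7+-1=6, 7+5=12, 7+6=13, 7+8=15
a = 10: 10+-1=9, 10+5=15, 10+6=16, 10+8=18
a = 12: 12+-1=11, 12+5=17, 12+6=18, 12+8=20
Collecting distinct sums: A + B = {-8, -4, -2, -1, 1, 2, 3, 5, 6, 9, 11, 12, 13, 15, 16, 17, 18, 20}
|A + B| = 18

A + B = {-8, -4, -2, -1, 1, 2, 3, 5, 6, 9, 11, 12, 13, 15, 16, 17, 18, 20}


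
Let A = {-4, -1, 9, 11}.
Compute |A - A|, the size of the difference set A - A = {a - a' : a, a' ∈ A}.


A - A = {a - a' : a, a' ∈ A}; |A| = 4.
Bounds: 2|A|-1 ≤ |A - A| ≤ |A|² - |A| + 1, i.e. 7 ≤ |A - A| ≤ 13.
Note: 0 ∈ A - A always (from a - a). The set is symmetric: if d ∈ A - A then -d ∈ A - A.
Enumerate nonzero differences d = a - a' with a > a' (then include -d):
Positive differences: {2, 3, 10, 12, 13, 15}
Full difference set: {0} ∪ (positive diffs) ∪ (negative diffs).
|A - A| = 1 + 2·6 = 13 (matches direct enumeration: 13).

|A - A| = 13


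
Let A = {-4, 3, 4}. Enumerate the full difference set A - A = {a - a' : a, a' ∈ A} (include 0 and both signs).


A - A = {a - a' : a, a' ∈ A}.
Compute a - a' for each ordered pair (a, a'):
a = -4: -4--4=0, -4-3=-7, -4-4=-8
a = 3: 3--4=7, 3-3=0, 3-4=-1
a = 4: 4--4=8, 4-3=1, 4-4=0
Collecting distinct values (and noting 0 appears from a-a):
A - A = {-8, -7, -1, 0, 1, 7, 8}
|A - A| = 7

A - A = {-8, -7, -1, 0, 1, 7, 8}


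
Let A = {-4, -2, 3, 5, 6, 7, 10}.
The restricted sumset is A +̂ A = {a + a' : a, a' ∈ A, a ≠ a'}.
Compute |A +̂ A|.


Restricted sumset: A +̂ A = {a + a' : a ∈ A, a' ∈ A, a ≠ a'}.
Equivalently, take A + A and drop any sum 2a that is achievable ONLY as a + a for a ∈ A (i.e. sums representable only with equal summands).
Enumerate pairs (a, a') with a < a' (symmetric, so each unordered pair gives one sum; this covers all a ≠ a'):
  -4 + -2 = -6
  -4 + 3 = -1
  -4 + 5 = 1
  -4 + 6 = 2
  -4 + 7 = 3
  -4 + 10 = 6
  -2 + 3 = 1
  -2 + 5 = 3
  -2 + 6 = 4
  -2 + 7 = 5
  -2 + 10 = 8
  3 + 5 = 8
  3 + 6 = 9
  3 + 7 = 10
  3 + 10 = 13
  5 + 6 = 11
  5 + 7 = 12
  5 + 10 = 15
  6 + 7 = 13
  6 + 10 = 16
  7 + 10 = 17
Collected distinct sums: {-6, -1, 1, 2, 3, 4, 5, 6, 8, 9, 10, 11, 12, 13, 15, 16, 17}
|A +̂ A| = 17
(Reference bound: |A +̂ A| ≥ 2|A| - 3 for |A| ≥ 2, with |A| = 7 giving ≥ 11.)

|A +̂ A| = 17


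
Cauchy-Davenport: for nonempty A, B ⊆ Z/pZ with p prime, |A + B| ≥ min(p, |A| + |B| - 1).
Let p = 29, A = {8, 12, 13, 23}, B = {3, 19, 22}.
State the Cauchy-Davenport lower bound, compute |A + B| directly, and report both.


Cauchy-Davenport: |A + B| ≥ min(p, |A| + |B| - 1) for A, B nonempty in Z/pZ.
|A| = 4, |B| = 3, p = 29.
CD lower bound = min(29, 4 + 3 - 1) = min(29, 6) = 6.
Compute A + B mod 29 directly:
a = 8: 8+3=11, 8+19=27, 8+22=1
a = 12: 12+3=15, 12+19=2, 12+22=5
a = 13: 13+3=16, 13+19=3, 13+22=6
a = 23: 23+3=26, 23+19=13, 23+22=16
A + B = {1, 2, 3, 5, 6, 11, 13, 15, 16, 26, 27}, so |A + B| = 11.
Verify: 11 ≥ 6? Yes ✓.

CD lower bound = 6, actual |A + B| = 11.


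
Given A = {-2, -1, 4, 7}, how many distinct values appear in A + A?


A + A = {a + a' : a, a' ∈ A}; |A| = 4.
General bounds: 2|A| - 1 ≤ |A + A| ≤ |A|(|A|+1)/2, i.e. 7 ≤ |A + A| ≤ 10.
Lower bound 2|A|-1 is attained iff A is an arithmetic progression.
Enumerate sums a + a' for a ≤ a' (symmetric, so this suffices):
a = -2: -2+-2=-4, -2+-1=-3, -2+4=2, -2+7=5
a = -1: -1+-1=-2, -1+4=3, -1+7=6
a = 4: 4+4=8, 4+7=11
a = 7: 7+7=14
Distinct sums: {-4, -3, -2, 2, 3, 5, 6, 8, 11, 14}
|A + A| = 10

|A + A| = 10


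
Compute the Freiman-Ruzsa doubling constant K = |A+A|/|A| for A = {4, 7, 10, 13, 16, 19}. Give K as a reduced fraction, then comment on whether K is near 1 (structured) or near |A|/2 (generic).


|A| = 6.
Compute A + A by enumerating all 36 pairs.
A + A = {8, 11, 14, 17, 20, 23, 26, 29, 32, 35, 38}, so |A + A| = 11.
K = |A + A| / |A| = 11/6 (already in lowest terms) ≈ 1.8333.
Reference: AP of size 6 gives K = 11/6 ≈ 1.8333; a fully generic set of size 6 gives K ≈ 3.5000.

|A| = 6, |A + A| = 11, K = 11/6.


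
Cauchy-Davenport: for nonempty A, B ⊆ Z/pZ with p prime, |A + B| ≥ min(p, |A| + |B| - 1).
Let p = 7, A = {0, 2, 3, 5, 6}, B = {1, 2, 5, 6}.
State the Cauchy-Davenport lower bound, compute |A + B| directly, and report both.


Cauchy-Davenport: |A + B| ≥ min(p, |A| + |B| - 1) for A, B nonempty in Z/pZ.
|A| = 5, |B| = 4, p = 7.
CD lower bound = min(7, 5 + 4 - 1) = min(7, 8) = 7.
Compute A + B mod 7 directly:
a = 0: 0+1=1, 0+2=2, 0+5=5, 0+6=6
a = 2: 2+1=3, 2+2=4, 2+5=0, 2+6=1
a = 3: 3+1=4, 3+2=5, 3+5=1, 3+6=2
a = 5: 5+1=6, 5+2=0, 5+5=3, 5+6=4
a = 6: 6+1=0, 6+2=1, 6+5=4, 6+6=5
A + B = {0, 1, 2, 3, 4, 5, 6}, so |A + B| = 7.
Verify: 7 ≥ 7? Yes ✓.

CD lower bound = 7, actual |A + B| = 7.


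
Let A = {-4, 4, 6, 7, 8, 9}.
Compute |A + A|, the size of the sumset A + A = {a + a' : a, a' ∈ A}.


A + A = {a + a' : a, a' ∈ A}; |A| = 6.
General bounds: 2|A| - 1 ≤ |A + A| ≤ |A|(|A|+1)/2, i.e. 11 ≤ |A + A| ≤ 21.
Lower bound 2|A|-1 is attained iff A is an arithmetic progression.
Enumerate sums a + a' for a ≤ a' (symmetric, so this suffices):
a = -4: -4+-4=-8, -4+4=0, -4+6=2, -4+7=3, -4+8=4, -4+9=5
a = 4: 4+4=8, 4+6=10, 4+7=11, 4+8=12, 4+9=13
a = 6: 6+6=12, 6+7=13, 6+8=14, 6+9=15
a = 7: 7+7=14, 7+8=15, 7+9=16
a = 8: 8+8=16, 8+9=17
a = 9: 9+9=18
Distinct sums: {-8, 0, 2, 3, 4, 5, 8, 10, 11, 12, 13, 14, 15, 16, 17, 18}
|A + A| = 16

|A + A| = 16


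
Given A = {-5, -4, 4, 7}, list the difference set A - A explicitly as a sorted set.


A - A = {a - a' : a, a' ∈ A}.
Compute a - a' for each ordered pair (a, a'):
a = -5: -5--5=0, -5--4=-1, -5-4=-9, -5-7=-12
a = -4: -4--5=1, -4--4=0, -4-4=-8, -4-7=-11
a = 4: 4--5=9, 4--4=8, 4-4=0, 4-7=-3
a = 7: 7--5=12, 7--4=11, 7-4=3, 7-7=0
Collecting distinct values (and noting 0 appears from a-a):
A - A = {-12, -11, -9, -8, -3, -1, 0, 1, 3, 8, 9, 11, 12}
|A - A| = 13

A - A = {-12, -11, -9, -8, -3, -1, 0, 1, 3, 8, 9, 11, 12}


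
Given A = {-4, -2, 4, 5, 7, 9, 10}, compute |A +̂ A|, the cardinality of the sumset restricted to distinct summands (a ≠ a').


Restricted sumset: A +̂ A = {a + a' : a ∈ A, a' ∈ A, a ≠ a'}.
Equivalently, take A + A and drop any sum 2a that is achievable ONLY as a + a for a ∈ A (i.e. sums representable only with equal summands).
Enumerate pairs (a, a') with a < a' (symmetric, so each unordered pair gives one sum; this covers all a ≠ a'):
  -4 + -2 = -6
  -4 + 4 = 0
  -4 + 5 = 1
  -4 + 7 = 3
  -4 + 9 = 5
  -4 + 10 = 6
  -2 + 4 = 2
  -2 + 5 = 3
  -2 + 7 = 5
  -2 + 9 = 7
  -2 + 10 = 8
  4 + 5 = 9
  4 + 7 = 11
  4 + 9 = 13
  4 + 10 = 14
  5 + 7 = 12
  5 + 9 = 14
  5 + 10 = 15
  7 + 9 = 16
  7 + 10 = 17
  9 + 10 = 19
Collected distinct sums: {-6, 0, 1, 2, 3, 5, 6, 7, 8, 9, 11, 12, 13, 14, 15, 16, 17, 19}
|A +̂ A| = 18
(Reference bound: |A +̂ A| ≥ 2|A| - 3 for |A| ≥ 2, with |A| = 7 giving ≥ 11.)

|A +̂ A| = 18


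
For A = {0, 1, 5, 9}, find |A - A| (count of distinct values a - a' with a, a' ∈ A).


A - A = {a - a' : a, a' ∈ A}; |A| = 4.
Bounds: 2|A|-1 ≤ |A - A| ≤ |A|² - |A| + 1, i.e. 7 ≤ |A - A| ≤ 13.
Note: 0 ∈ A - A always (from a - a). The set is symmetric: if d ∈ A - A then -d ∈ A - A.
Enumerate nonzero differences d = a - a' with a > a' (then include -d):
Positive differences: {1, 4, 5, 8, 9}
Full difference set: {0} ∪ (positive diffs) ∪ (negative diffs).
|A - A| = 1 + 2·5 = 11 (matches direct enumeration: 11).

|A - A| = 11


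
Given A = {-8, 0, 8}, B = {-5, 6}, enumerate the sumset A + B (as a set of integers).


A + B = {a + b : a ∈ A, b ∈ B}.
Enumerate all |A|·|B| = 3·2 = 6 pairs (a, b) and collect distinct sums.
a = -8: -8+-5=-13, -8+6=-2
a = 0: 0+-5=-5, 0+6=6
a = 8: 8+-5=3, 8+6=14
Collecting distinct sums: A + B = {-13, -5, -2, 3, 6, 14}
|A + B| = 6

A + B = {-13, -5, -2, 3, 6, 14}


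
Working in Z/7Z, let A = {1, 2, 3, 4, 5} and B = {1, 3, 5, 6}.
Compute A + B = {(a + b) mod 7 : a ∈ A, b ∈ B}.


Work in Z/7Z: reduce every sum a + b modulo 7.
Enumerate all 20 pairs:
a = 1: 1+1=2, 1+3=4, 1+5=6, 1+6=0
a = 2: 2+1=3, 2+3=5, 2+5=0, 2+6=1
a = 3: 3+1=4, 3+3=6, 3+5=1, 3+6=2
a = 4: 4+1=5, 4+3=0, 4+5=2, 4+6=3
a = 5: 5+1=6, 5+3=1, 5+5=3, 5+6=4
Distinct residues collected: {0, 1, 2, 3, 4, 5, 6}
|A + B| = 7 (out of 7 total residues).

A + B = {0, 1, 2, 3, 4, 5, 6}


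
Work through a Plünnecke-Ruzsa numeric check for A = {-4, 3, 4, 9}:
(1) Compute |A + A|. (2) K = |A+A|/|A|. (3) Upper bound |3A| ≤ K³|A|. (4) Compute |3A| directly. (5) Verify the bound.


|A| = 4.
Step 1: Compute A + A by enumerating all 16 pairs.
A + A = {-8, -1, 0, 5, 6, 7, 8, 12, 13, 18}, so |A + A| = 10.
Step 2: Doubling constant K = |A + A|/|A| = 10/4 = 10/4 ≈ 2.5000.
Step 3: Plünnecke-Ruzsa gives |3A| ≤ K³·|A| = (2.5000)³ · 4 ≈ 62.5000.
Step 4: Compute 3A = A + A + A directly by enumerating all triples (a,b,c) ∈ A³; |3A| = 19.
Step 5: Check 19 ≤ 62.5000? Yes ✓.

K = 10/4, Plünnecke-Ruzsa bound K³|A| ≈ 62.5000, |3A| = 19, inequality holds.


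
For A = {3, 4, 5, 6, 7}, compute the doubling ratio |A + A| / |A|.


|A| = 5.
Compute A + A by enumerating all 25 pairs.
A + A = {6, 7, 8, 9, 10, 11, 12, 13, 14}, so |A + A| = 9.
K = |A + A| / |A| = 9/5 (already in lowest terms) ≈ 1.8000.
Reference: AP of size 5 gives K = 9/5 ≈ 1.8000; a fully generic set of size 5 gives K ≈ 3.0000.

|A| = 5, |A + A| = 9, K = 9/5.


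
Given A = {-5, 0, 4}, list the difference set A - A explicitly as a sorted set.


A - A = {a - a' : a, a' ∈ A}.
Compute a - a' for each ordered pair (a, a'):
a = -5: -5--5=0, -5-0=-5, -5-4=-9
a = 0: 0--5=5, 0-0=0, 0-4=-4
a = 4: 4--5=9, 4-0=4, 4-4=0
Collecting distinct values (and noting 0 appears from a-a):
A - A = {-9, -5, -4, 0, 4, 5, 9}
|A - A| = 7

A - A = {-9, -5, -4, 0, 4, 5, 9}


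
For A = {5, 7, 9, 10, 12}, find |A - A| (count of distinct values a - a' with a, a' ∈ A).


A - A = {a - a' : a, a' ∈ A}; |A| = 5.
Bounds: 2|A|-1 ≤ |A - A| ≤ |A|² - |A| + 1, i.e. 9 ≤ |A - A| ≤ 21.
Note: 0 ∈ A - A always (from a - a). The set is symmetric: if d ∈ A - A then -d ∈ A - A.
Enumerate nonzero differences d = a - a' with a > a' (then include -d):
Positive differences: {1, 2, 3, 4, 5, 7}
Full difference set: {0} ∪ (positive diffs) ∪ (negative diffs).
|A - A| = 1 + 2·6 = 13 (matches direct enumeration: 13).

|A - A| = 13


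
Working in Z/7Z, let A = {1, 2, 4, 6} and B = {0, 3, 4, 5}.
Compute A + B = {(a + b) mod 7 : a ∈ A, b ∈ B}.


Work in Z/7Z: reduce every sum a + b modulo 7.
Enumerate all 16 pairs:
a = 1: 1+0=1, 1+3=4, 1+4=5, 1+5=6
a = 2: 2+0=2, 2+3=5, 2+4=6, 2+5=0
a = 4: 4+0=4, 4+3=0, 4+4=1, 4+5=2
a = 6: 6+0=6, 6+3=2, 6+4=3, 6+5=4
Distinct residues collected: {0, 1, 2, 3, 4, 5, 6}
|A + B| = 7 (out of 7 total residues).

A + B = {0, 1, 2, 3, 4, 5, 6}


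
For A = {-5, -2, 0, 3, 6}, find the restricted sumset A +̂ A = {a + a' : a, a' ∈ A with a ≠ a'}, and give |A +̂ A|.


Restricted sumset: A +̂ A = {a + a' : a ∈ A, a' ∈ A, a ≠ a'}.
Equivalently, take A + A and drop any sum 2a that is achievable ONLY as a + a for a ∈ A (i.e. sums representable only with equal summands).
Enumerate pairs (a, a') with a < a' (symmetric, so each unordered pair gives one sum; this covers all a ≠ a'):
  -5 + -2 = -7
  -5 + 0 = -5
  -5 + 3 = -2
  -5 + 6 = 1
  -2 + 0 = -2
  -2 + 3 = 1
  -2 + 6 = 4
  0 + 3 = 3
  0 + 6 = 6
  3 + 6 = 9
Collected distinct sums: {-7, -5, -2, 1, 3, 4, 6, 9}
|A +̂ A| = 8
(Reference bound: |A +̂ A| ≥ 2|A| - 3 for |A| ≥ 2, with |A| = 5 giving ≥ 7.)

|A +̂ A| = 8


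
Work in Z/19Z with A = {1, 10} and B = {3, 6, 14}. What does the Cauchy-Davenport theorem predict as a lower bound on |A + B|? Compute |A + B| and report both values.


Cauchy-Davenport: |A + B| ≥ min(p, |A| + |B| - 1) for A, B nonempty in Z/pZ.
|A| = 2, |B| = 3, p = 19.
CD lower bound = min(19, 2 + 3 - 1) = min(19, 4) = 4.
Compute A + B mod 19 directly:
a = 1: 1+3=4, 1+6=7, 1+14=15
a = 10: 10+3=13, 10+6=16, 10+14=5
A + B = {4, 5, 7, 13, 15, 16}, so |A + B| = 6.
Verify: 6 ≥ 4? Yes ✓.

CD lower bound = 4, actual |A + B| = 6.


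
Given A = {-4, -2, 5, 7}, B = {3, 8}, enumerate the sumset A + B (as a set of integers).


A + B = {a + b : a ∈ A, b ∈ B}.
Enumerate all |A|·|B| = 4·2 = 8 pairs (a, b) and collect distinct sums.
a = -4: -4+3=-1, -4+8=4
a = -2: -2+3=1, -2+8=6
a = 5: 5+3=8, 5+8=13
a = 7: 7+3=10, 7+8=15
Collecting distinct sums: A + B = {-1, 1, 4, 6, 8, 10, 13, 15}
|A + B| = 8

A + B = {-1, 1, 4, 6, 8, 10, 13, 15}


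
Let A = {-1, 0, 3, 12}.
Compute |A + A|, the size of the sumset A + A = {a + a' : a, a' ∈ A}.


A + A = {a + a' : a, a' ∈ A}; |A| = 4.
General bounds: 2|A| - 1 ≤ |A + A| ≤ |A|(|A|+1)/2, i.e. 7 ≤ |A + A| ≤ 10.
Lower bound 2|A|-1 is attained iff A is an arithmetic progression.
Enumerate sums a + a' for a ≤ a' (symmetric, so this suffices):
a = -1: -1+-1=-2, -1+0=-1, -1+3=2, -1+12=11
a = 0: 0+0=0, 0+3=3, 0+12=12
a = 3: 3+3=6, 3+12=15
a = 12: 12+12=24
Distinct sums: {-2, -1, 0, 2, 3, 6, 11, 12, 15, 24}
|A + A| = 10

|A + A| = 10


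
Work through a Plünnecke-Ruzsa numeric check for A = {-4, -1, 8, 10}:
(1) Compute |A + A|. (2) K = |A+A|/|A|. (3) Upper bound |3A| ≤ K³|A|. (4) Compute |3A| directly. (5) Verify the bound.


|A| = 4.
Step 1: Compute A + A by enumerating all 16 pairs.
A + A = {-8, -5, -2, 4, 6, 7, 9, 16, 18, 20}, so |A + A| = 10.
Step 2: Doubling constant K = |A + A|/|A| = 10/4 = 10/4 ≈ 2.5000.
Step 3: Plünnecke-Ruzsa gives |3A| ≤ K³·|A| = (2.5000)³ · 4 ≈ 62.5000.
Step 4: Compute 3A = A + A + A directly by enumerating all triples (a,b,c) ∈ A³; |3A| = 20.
Step 5: Check 20 ≤ 62.5000? Yes ✓.

K = 10/4, Plünnecke-Ruzsa bound K³|A| ≈ 62.5000, |3A| = 20, inequality holds.


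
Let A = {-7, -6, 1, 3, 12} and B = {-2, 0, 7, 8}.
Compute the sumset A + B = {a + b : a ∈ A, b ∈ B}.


A + B = {a + b : a ∈ A, b ∈ B}.
Enumerate all |A|·|B| = 5·4 = 20 pairs (a, b) and collect distinct sums.
a = -7: -7+-2=-9, -7+0=-7, -7+7=0, -7+8=1
a = -6: -6+-2=-8, -6+0=-6, -6+7=1, -6+8=2
a = 1: 1+-2=-1, 1+0=1, 1+7=8, 1+8=9
a = 3: 3+-2=1, 3+0=3, 3+7=10, 3+8=11
a = 12: 12+-2=10, 12+0=12, 12+7=19, 12+8=20
Collecting distinct sums: A + B = {-9, -8, -7, -6, -1, 0, 1, 2, 3, 8, 9, 10, 11, 12, 19, 20}
|A + B| = 16

A + B = {-9, -8, -7, -6, -1, 0, 1, 2, 3, 8, 9, 10, 11, 12, 19, 20}


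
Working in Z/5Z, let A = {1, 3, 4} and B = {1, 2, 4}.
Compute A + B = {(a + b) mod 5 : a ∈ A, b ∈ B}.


Work in Z/5Z: reduce every sum a + b modulo 5.
Enumerate all 9 pairs:
a = 1: 1+1=2, 1+2=3, 1+4=0
a = 3: 3+1=4, 3+2=0, 3+4=2
a = 4: 4+1=0, 4+2=1, 4+4=3
Distinct residues collected: {0, 1, 2, 3, 4}
|A + B| = 5 (out of 5 total residues).

A + B = {0, 1, 2, 3, 4}


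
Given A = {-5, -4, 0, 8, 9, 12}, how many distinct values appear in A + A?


A + A = {a + a' : a, a' ∈ A}; |A| = 6.
General bounds: 2|A| - 1 ≤ |A + A| ≤ |A|(|A|+1)/2, i.e. 11 ≤ |A + A| ≤ 21.
Lower bound 2|A|-1 is attained iff A is an arithmetic progression.
Enumerate sums a + a' for a ≤ a' (symmetric, so this suffices):
a = -5: -5+-5=-10, -5+-4=-9, -5+0=-5, -5+8=3, -5+9=4, -5+12=7
a = -4: -4+-4=-8, -4+0=-4, -4+8=4, -4+9=5, -4+12=8
a = 0: 0+0=0, 0+8=8, 0+9=9, 0+12=12
a = 8: 8+8=16, 8+9=17, 8+12=20
a = 9: 9+9=18, 9+12=21
a = 12: 12+12=24
Distinct sums: {-10, -9, -8, -5, -4, 0, 3, 4, 5, 7, 8, 9, 12, 16, 17, 18, 20, 21, 24}
|A + A| = 19

|A + A| = 19


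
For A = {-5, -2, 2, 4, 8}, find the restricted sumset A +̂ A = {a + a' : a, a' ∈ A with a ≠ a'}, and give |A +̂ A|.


Restricted sumset: A +̂ A = {a + a' : a ∈ A, a' ∈ A, a ≠ a'}.
Equivalently, take A + A and drop any sum 2a that is achievable ONLY as a + a for a ∈ A (i.e. sums representable only with equal summands).
Enumerate pairs (a, a') with a < a' (symmetric, so each unordered pair gives one sum; this covers all a ≠ a'):
  -5 + -2 = -7
  -5 + 2 = -3
  -5 + 4 = -1
  -5 + 8 = 3
  -2 + 2 = 0
  -2 + 4 = 2
  -2 + 8 = 6
  2 + 4 = 6
  2 + 8 = 10
  4 + 8 = 12
Collected distinct sums: {-7, -3, -1, 0, 2, 3, 6, 10, 12}
|A +̂ A| = 9
(Reference bound: |A +̂ A| ≥ 2|A| - 3 for |A| ≥ 2, with |A| = 5 giving ≥ 7.)

|A +̂ A| = 9


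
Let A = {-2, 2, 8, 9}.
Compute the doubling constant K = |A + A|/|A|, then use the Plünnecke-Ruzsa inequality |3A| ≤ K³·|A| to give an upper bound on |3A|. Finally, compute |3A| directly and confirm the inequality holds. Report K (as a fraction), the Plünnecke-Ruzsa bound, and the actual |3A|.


|A| = 4.
Step 1: Compute A + A by enumerating all 16 pairs.
A + A = {-4, 0, 4, 6, 7, 10, 11, 16, 17, 18}, so |A + A| = 10.
Step 2: Doubling constant K = |A + A|/|A| = 10/4 = 10/4 ≈ 2.5000.
Step 3: Plünnecke-Ruzsa gives |3A| ≤ K³·|A| = (2.5000)³ · 4 ≈ 62.5000.
Step 4: Compute 3A = A + A + A directly by enumerating all triples (a,b,c) ∈ A³; |3A| = 20.
Step 5: Check 20 ≤ 62.5000? Yes ✓.

K = 10/4, Plünnecke-Ruzsa bound K³|A| ≈ 62.5000, |3A| = 20, inequality holds.


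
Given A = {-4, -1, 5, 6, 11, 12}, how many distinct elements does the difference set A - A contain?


A - A = {a - a' : a, a' ∈ A}; |A| = 6.
Bounds: 2|A|-1 ≤ |A - A| ≤ |A|² - |A| + 1, i.e. 11 ≤ |A - A| ≤ 31.
Note: 0 ∈ A - A always (from a - a). The set is symmetric: if d ∈ A - A then -d ∈ A - A.
Enumerate nonzero differences d = a - a' with a > a' (then include -d):
Positive differences: {1, 3, 5, 6, 7, 9, 10, 12, 13, 15, 16}
Full difference set: {0} ∪ (positive diffs) ∪ (negative diffs).
|A - A| = 1 + 2·11 = 23 (matches direct enumeration: 23).

|A - A| = 23


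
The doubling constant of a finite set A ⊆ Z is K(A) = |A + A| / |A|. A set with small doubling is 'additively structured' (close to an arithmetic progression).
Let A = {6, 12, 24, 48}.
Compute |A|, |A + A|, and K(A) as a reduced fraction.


|A| = 4.
Compute A + A by enumerating all 16 pairs.
A + A = {12, 18, 24, 30, 36, 48, 54, 60, 72, 96}, so |A + A| = 10.
K = |A + A| / |A| = 10/4 = 5/2 ≈ 2.5000.
Reference: AP of size 4 gives K = 7/4 ≈ 1.7500; a fully generic set of size 4 gives K ≈ 2.5000.

|A| = 4, |A + A| = 10, K = 10/4 = 5/2.


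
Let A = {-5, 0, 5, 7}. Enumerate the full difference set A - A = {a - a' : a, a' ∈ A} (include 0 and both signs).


A - A = {a - a' : a, a' ∈ A}.
Compute a - a' for each ordered pair (a, a'):
a = -5: -5--5=0, -5-0=-5, -5-5=-10, -5-7=-12
a = 0: 0--5=5, 0-0=0, 0-5=-5, 0-7=-7
a = 5: 5--5=10, 5-0=5, 5-5=0, 5-7=-2
a = 7: 7--5=12, 7-0=7, 7-5=2, 7-7=0
Collecting distinct values (and noting 0 appears from a-a):
A - A = {-12, -10, -7, -5, -2, 0, 2, 5, 7, 10, 12}
|A - A| = 11

A - A = {-12, -10, -7, -5, -2, 0, 2, 5, 7, 10, 12}


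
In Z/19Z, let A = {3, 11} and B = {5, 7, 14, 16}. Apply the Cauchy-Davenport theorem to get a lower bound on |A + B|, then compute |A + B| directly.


Cauchy-Davenport: |A + B| ≥ min(p, |A| + |B| - 1) for A, B nonempty in Z/pZ.
|A| = 2, |B| = 4, p = 19.
CD lower bound = min(19, 2 + 4 - 1) = min(19, 5) = 5.
Compute A + B mod 19 directly:
a = 3: 3+5=8, 3+7=10, 3+14=17, 3+16=0
a = 11: 11+5=16, 11+7=18, 11+14=6, 11+16=8
A + B = {0, 6, 8, 10, 16, 17, 18}, so |A + B| = 7.
Verify: 7 ≥ 5? Yes ✓.

CD lower bound = 5, actual |A + B| = 7.


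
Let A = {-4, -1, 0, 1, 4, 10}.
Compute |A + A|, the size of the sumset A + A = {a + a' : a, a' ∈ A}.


A + A = {a + a' : a, a' ∈ A}; |A| = 6.
General bounds: 2|A| - 1 ≤ |A + A| ≤ |A|(|A|+1)/2, i.e. 11 ≤ |A + A| ≤ 21.
Lower bound 2|A|-1 is attained iff A is an arithmetic progression.
Enumerate sums a + a' for a ≤ a' (symmetric, so this suffices):
a = -4: -4+-4=-8, -4+-1=-5, -4+0=-4, -4+1=-3, -4+4=0, -4+10=6
a = -1: -1+-1=-2, -1+0=-1, -1+1=0, -1+4=3, -1+10=9
a = 0: 0+0=0, 0+1=1, 0+4=4, 0+10=10
a = 1: 1+1=2, 1+4=5, 1+10=11
a = 4: 4+4=8, 4+10=14
a = 10: 10+10=20
Distinct sums: {-8, -5, -4, -3, -2, -1, 0, 1, 2, 3, 4, 5, 6, 8, 9, 10, 11, 14, 20}
|A + A| = 19

|A + A| = 19


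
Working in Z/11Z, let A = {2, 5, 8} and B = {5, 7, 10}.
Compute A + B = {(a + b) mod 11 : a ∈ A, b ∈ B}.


Work in Z/11Z: reduce every sum a + b modulo 11.
Enumerate all 9 pairs:
a = 2: 2+5=7, 2+7=9, 2+10=1
a = 5: 5+5=10, 5+7=1, 5+10=4
a = 8: 8+5=2, 8+7=4, 8+10=7
Distinct residues collected: {1, 2, 4, 7, 9, 10}
|A + B| = 6 (out of 11 total residues).

A + B = {1, 2, 4, 7, 9, 10}


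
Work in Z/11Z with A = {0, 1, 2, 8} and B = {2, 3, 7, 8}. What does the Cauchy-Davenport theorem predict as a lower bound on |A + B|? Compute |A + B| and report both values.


Cauchy-Davenport: |A + B| ≥ min(p, |A| + |B| - 1) for A, B nonempty in Z/pZ.
|A| = 4, |B| = 4, p = 11.
CD lower bound = min(11, 4 + 4 - 1) = min(11, 7) = 7.
Compute A + B mod 11 directly:
a = 0: 0+2=2, 0+3=3, 0+7=7, 0+8=8
a = 1: 1+2=3, 1+3=4, 1+7=8, 1+8=9
a = 2: 2+2=4, 2+3=5, 2+7=9, 2+8=10
a = 8: 8+2=10, 8+3=0, 8+7=4, 8+8=5
A + B = {0, 2, 3, 4, 5, 7, 8, 9, 10}, so |A + B| = 9.
Verify: 9 ≥ 7? Yes ✓.

CD lower bound = 7, actual |A + B| = 9.


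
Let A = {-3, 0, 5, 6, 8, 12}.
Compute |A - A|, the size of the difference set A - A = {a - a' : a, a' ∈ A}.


A - A = {a - a' : a, a' ∈ A}; |A| = 6.
Bounds: 2|A|-1 ≤ |A - A| ≤ |A|² - |A| + 1, i.e. 11 ≤ |A - A| ≤ 31.
Note: 0 ∈ A - A always (from a - a). The set is symmetric: if d ∈ A - A then -d ∈ A - A.
Enumerate nonzero differences d = a - a' with a > a' (then include -d):
Positive differences: {1, 2, 3, 4, 5, 6, 7, 8, 9, 11, 12, 15}
Full difference set: {0} ∪ (positive diffs) ∪ (negative diffs).
|A - A| = 1 + 2·12 = 25 (matches direct enumeration: 25).

|A - A| = 25


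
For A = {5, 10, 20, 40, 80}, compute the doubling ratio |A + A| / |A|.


|A| = 5.
Compute A + A by enumerating all 25 pairs.
A + A = {10, 15, 20, 25, 30, 40, 45, 50, 60, 80, 85, 90, 100, 120, 160}, so |A + A| = 15.
K = |A + A| / |A| = 15/5 = 3/1 ≈ 3.0000.
Reference: AP of size 5 gives K = 9/5 ≈ 1.8000; a fully generic set of size 5 gives K ≈ 3.0000.

|A| = 5, |A + A| = 15, K = 15/5 = 3/1.


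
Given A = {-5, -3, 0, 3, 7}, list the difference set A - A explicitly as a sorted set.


A - A = {a - a' : a, a' ∈ A}.
Compute a - a' for each ordered pair (a, a'):
a = -5: -5--5=0, -5--3=-2, -5-0=-5, -5-3=-8, -5-7=-12
a = -3: -3--5=2, -3--3=0, -3-0=-3, -3-3=-6, -3-7=-10
a = 0: 0--5=5, 0--3=3, 0-0=0, 0-3=-3, 0-7=-7
a = 3: 3--5=8, 3--3=6, 3-0=3, 3-3=0, 3-7=-4
a = 7: 7--5=12, 7--3=10, 7-0=7, 7-3=4, 7-7=0
Collecting distinct values (and noting 0 appears from a-a):
A - A = {-12, -10, -8, -7, -6, -5, -4, -3, -2, 0, 2, 3, 4, 5, 6, 7, 8, 10, 12}
|A - A| = 19

A - A = {-12, -10, -8, -7, -6, -5, -4, -3, -2, 0, 2, 3, 4, 5, 6, 7, 8, 10, 12}


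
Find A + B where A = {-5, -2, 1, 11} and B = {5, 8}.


A + B = {a + b : a ∈ A, b ∈ B}.
Enumerate all |A|·|B| = 4·2 = 8 pairs (a, b) and collect distinct sums.
a = -5: -5+5=0, -5+8=3
a = -2: -2+5=3, -2+8=6
a = 1: 1+5=6, 1+8=9
a = 11: 11+5=16, 11+8=19
Collecting distinct sums: A + B = {0, 3, 6, 9, 16, 19}
|A + B| = 6

A + B = {0, 3, 6, 9, 16, 19}


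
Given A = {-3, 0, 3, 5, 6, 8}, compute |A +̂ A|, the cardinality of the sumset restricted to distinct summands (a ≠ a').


Restricted sumset: A +̂ A = {a + a' : a ∈ A, a' ∈ A, a ≠ a'}.
Equivalently, take A + A and drop any sum 2a that is achievable ONLY as a + a for a ∈ A (i.e. sums representable only with equal summands).
Enumerate pairs (a, a') with a < a' (symmetric, so each unordered pair gives one sum; this covers all a ≠ a'):
  -3 + 0 = -3
  -3 + 3 = 0
  -3 + 5 = 2
  -3 + 6 = 3
  -3 + 8 = 5
  0 + 3 = 3
  0 + 5 = 5
  0 + 6 = 6
  0 + 8 = 8
  3 + 5 = 8
  3 + 6 = 9
  3 + 8 = 11
  5 + 6 = 11
  5 + 8 = 13
  6 + 8 = 14
Collected distinct sums: {-3, 0, 2, 3, 5, 6, 8, 9, 11, 13, 14}
|A +̂ A| = 11
(Reference bound: |A +̂ A| ≥ 2|A| - 3 for |A| ≥ 2, with |A| = 6 giving ≥ 9.)

|A +̂ A| = 11


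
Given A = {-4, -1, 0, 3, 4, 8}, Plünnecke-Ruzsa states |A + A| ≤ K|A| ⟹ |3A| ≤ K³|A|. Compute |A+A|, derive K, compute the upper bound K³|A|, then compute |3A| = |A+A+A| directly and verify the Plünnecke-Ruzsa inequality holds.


|A| = 6.
Step 1: Compute A + A by enumerating all 36 pairs.
A + A = {-8, -5, -4, -2, -1, 0, 2, 3, 4, 6, 7, 8, 11, 12, 16}, so |A + A| = 15.
Step 2: Doubling constant K = |A + A|/|A| = 15/6 = 15/6 ≈ 2.5000.
Step 3: Plünnecke-Ruzsa gives |3A| ≤ K³·|A| = (2.5000)³ · 6 ≈ 93.7500.
Step 4: Compute 3A = A + A + A directly by enumerating all triples (a,b,c) ∈ A³; |3A| = 28.
Step 5: Check 28 ≤ 93.7500? Yes ✓.

K = 15/6, Plünnecke-Ruzsa bound K³|A| ≈ 93.7500, |3A| = 28, inequality holds.


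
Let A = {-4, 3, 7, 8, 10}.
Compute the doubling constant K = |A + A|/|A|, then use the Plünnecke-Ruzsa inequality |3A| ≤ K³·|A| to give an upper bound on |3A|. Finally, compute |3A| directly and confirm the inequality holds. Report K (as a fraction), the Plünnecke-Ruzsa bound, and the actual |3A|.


|A| = 5.
Step 1: Compute A + A by enumerating all 25 pairs.
A + A = {-8, -1, 3, 4, 6, 10, 11, 13, 14, 15, 16, 17, 18, 20}, so |A + A| = 14.
Step 2: Doubling constant K = |A + A|/|A| = 14/5 = 14/5 ≈ 2.8000.
Step 3: Plünnecke-Ruzsa gives |3A| ≤ K³·|A| = (2.8000)³ · 5 ≈ 109.7600.
Step 4: Compute 3A = A + A + A directly by enumerating all triples (a,b,c) ∈ A³; |3A| = 27.
Step 5: Check 27 ≤ 109.7600? Yes ✓.

K = 14/5, Plünnecke-Ruzsa bound K³|A| ≈ 109.7600, |3A| = 27, inequality holds.


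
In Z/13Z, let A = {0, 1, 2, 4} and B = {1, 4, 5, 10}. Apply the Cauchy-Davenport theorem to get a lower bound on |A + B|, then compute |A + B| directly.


Cauchy-Davenport: |A + B| ≥ min(p, |A| + |B| - 1) for A, B nonempty in Z/pZ.
|A| = 4, |B| = 4, p = 13.
CD lower bound = min(13, 4 + 4 - 1) = min(13, 7) = 7.
Compute A + B mod 13 directly:
a = 0: 0+1=1, 0+4=4, 0+5=5, 0+10=10
a = 1: 1+1=2, 1+4=5, 1+5=6, 1+10=11
a = 2: 2+1=3, 2+4=6, 2+5=7, 2+10=12
a = 4: 4+1=5, 4+4=8, 4+5=9, 4+10=1
A + B = {1, 2, 3, 4, 5, 6, 7, 8, 9, 10, 11, 12}, so |A + B| = 12.
Verify: 12 ≥ 7? Yes ✓.

CD lower bound = 7, actual |A + B| = 12.


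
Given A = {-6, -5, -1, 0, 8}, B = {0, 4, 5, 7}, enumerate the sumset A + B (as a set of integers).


A + B = {a + b : a ∈ A, b ∈ B}.
Enumerate all |A|·|B| = 5·4 = 20 pairs (a, b) and collect distinct sums.
a = -6: -6+0=-6, -6+4=-2, -6+5=-1, -6+7=1
a = -5: -5+0=-5, -5+4=-1, -5+5=0, -5+7=2
a = -1: -1+0=-1, -1+4=3, -1+5=4, -1+7=6
a = 0: 0+0=0, 0+4=4, 0+5=5, 0+7=7
a = 8: 8+0=8, 8+4=12, 8+5=13, 8+7=15
Collecting distinct sums: A + B = {-6, -5, -2, -1, 0, 1, 2, 3, 4, 5, 6, 7, 8, 12, 13, 15}
|A + B| = 16

A + B = {-6, -5, -2, -1, 0, 1, 2, 3, 4, 5, 6, 7, 8, 12, 13, 15}


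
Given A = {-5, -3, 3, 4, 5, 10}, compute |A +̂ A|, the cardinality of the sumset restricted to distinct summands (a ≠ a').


Restricted sumset: A +̂ A = {a + a' : a ∈ A, a' ∈ A, a ≠ a'}.
Equivalently, take A + A and drop any sum 2a that is achievable ONLY as a + a for a ∈ A (i.e. sums representable only with equal summands).
Enumerate pairs (a, a') with a < a' (symmetric, so each unordered pair gives one sum; this covers all a ≠ a'):
  -5 + -3 = -8
  -5 + 3 = -2
  -5 + 4 = -1
  -5 + 5 = 0
  -5 + 10 = 5
  -3 + 3 = 0
  -3 + 4 = 1
  -3 + 5 = 2
  -3 + 10 = 7
  3 + 4 = 7
  3 + 5 = 8
  3 + 10 = 13
  4 + 5 = 9
  4 + 10 = 14
  5 + 10 = 15
Collected distinct sums: {-8, -2, -1, 0, 1, 2, 5, 7, 8, 9, 13, 14, 15}
|A +̂ A| = 13
(Reference bound: |A +̂ A| ≥ 2|A| - 3 for |A| ≥ 2, with |A| = 6 giving ≥ 9.)

|A +̂ A| = 13


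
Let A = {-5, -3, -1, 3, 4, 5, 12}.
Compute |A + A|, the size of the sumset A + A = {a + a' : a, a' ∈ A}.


A + A = {a + a' : a, a' ∈ A}; |A| = 7.
General bounds: 2|A| - 1 ≤ |A + A| ≤ |A|(|A|+1)/2, i.e. 13 ≤ |A + A| ≤ 28.
Lower bound 2|A|-1 is attained iff A is an arithmetic progression.
Enumerate sums a + a' for a ≤ a' (symmetric, so this suffices):
a = -5: -5+-5=-10, -5+-3=-8, -5+-1=-6, -5+3=-2, -5+4=-1, -5+5=0, -5+12=7
a = -3: -3+-3=-6, -3+-1=-4, -3+3=0, -3+4=1, -3+5=2, -3+12=9
a = -1: -1+-1=-2, -1+3=2, -1+4=3, -1+5=4, -1+12=11
a = 3: 3+3=6, 3+4=7, 3+5=8, 3+12=15
a = 4: 4+4=8, 4+5=9, 4+12=16
a = 5: 5+5=10, 5+12=17
a = 12: 12+12=24
Distinct sums: {-10, -8, -6, -4, -2, -1, 0, 1, 2, 3, 4, 6, 7, 8, 9, 10, 11, 15, 16, 17, 24}
|A + A| = 21

|A + A| = 21


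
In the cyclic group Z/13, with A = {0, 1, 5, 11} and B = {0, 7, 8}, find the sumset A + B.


Work in Z/13Z: reduce every sum a + b modulo 13.
Enumerate all 12 pairs:
a = 0: 0+0=0, 0+7=7, 0+8=8
a = 1: 1+0=1, 1+7=8, 1+8=9
a = 5: 5+0=5, 5+7=12, 5+8=0
a = 11: 11+0=11, 11+7=5, 11+8=6
Distinct residues collected: {0, 1, 5, 6, 7, 8, 9, 11, 12}
|A + B| = 9 (out of 13 total residues).

A + B = {0, 1, 5, 6, 7, 8, 9, 11, 12}


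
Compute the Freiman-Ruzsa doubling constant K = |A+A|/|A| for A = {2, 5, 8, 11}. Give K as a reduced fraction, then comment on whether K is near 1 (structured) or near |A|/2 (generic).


|A| = 4.
Compute A + A by enumerating all 16 pairs.
A + A = {4, 7, 10, 13, 16, 19, 22}, so |A + A| = 7.
K = |A + A| / |A| = 7/4 (already in lowest terms) ≈ 1.7500.
Reference: AP of size 4 gives K = 7/4 ≈ 1.7500; a fully generic set of size 4 gives K ≈ 2.5000.

|A| = 4, |A + A| = 7, K = 7/4.


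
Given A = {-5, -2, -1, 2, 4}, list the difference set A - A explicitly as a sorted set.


A - A = {a - a' : a, a' ∈ A}.
Compute a - a' for each ordered pair (a, a'):
a = -5: -5--5=0, -5--2=-3, -5--1=-4, -5-2=-7, -5-4=-9
a = -2: -2--5=3, -2--2=0, -2--1=-1, -2-2=-4, -2-4=-6
a = -1: -1--5=4, -1--2=1, -1--1=0, -1-2=-3, -1-4=-5
a = 2: 2--5=7, 2--2=4, 2--1=3, 2-2=0, 2-4=-2
a = 4: 4--5=9, 4--2=6, 4--1=5, 4-2=2, 4-4=0
Collecting distinct values (and noting 0 appears from a-a):
A - A = {-9, -7, -6, -5, -4, -3, -2, -1, 0, 1, 2, 3, 4, 5, 6, 7, 9}
|A - A| = 17

A - A = {-9, -7, -6, -5, -4, -3, -2, -1, 0, 1, 2, 3, 4, 5, 6, 7, 9}


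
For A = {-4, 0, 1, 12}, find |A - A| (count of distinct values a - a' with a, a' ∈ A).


A - A = {a - a' : a, a' ∈ A}; |A| = 4.
Bounds: 2|A|-1 ≤ |A - A| ≤ |A|² - |A| + 1, i.e. 7 ≤ |A - A| ≤ 13.
Note: 0 ∈ A - A always (from a - a). The set is symmetric: if d ∈ A - A then -d ∈ A - A.
Enumerate nonzero differences d = a - a' with a > a' (then include -d):
Positive differences: {1, 4, 5, 11, 12, 16}
Full difference set: {0} ∪ (positive diffs) ∪ (negative diffs).
|A - A| = 1 + 2·6 = 13 (matches direct enumeration: 13).

|A - A| = 13


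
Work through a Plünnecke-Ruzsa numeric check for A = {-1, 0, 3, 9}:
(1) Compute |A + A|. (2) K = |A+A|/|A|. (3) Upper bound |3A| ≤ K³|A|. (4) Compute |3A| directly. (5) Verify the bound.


|A| = 4.
Step 1: Compute A + A by enumerating all 16 pairs.
A + A = {-2, -1, 0, 2, 3, 6, 8, 9, 12, 18}, so |A + A| = 10.
Step 2: Doubling constant K = |A + A|/|A| = 10/4 = 10/4 ≈ 2.5000.
Step 3: Plünnecke-Ruzsa gives |3A| ≤ K³·|A| = (2.5000)³ · 4 ≈ 62.5000.
Step 4: Compute 3A = A + A + A directly by enumerating all triples (a,b,c) ∈ A³; |3A| = 19.
Step 5: Check 19 ≤ 62.5000? Yes ✓.

K = 10/4, Plünnecke-Ruzsa bound K³|A| ≈ 62.5000, |3A| = 19, inequality holds.


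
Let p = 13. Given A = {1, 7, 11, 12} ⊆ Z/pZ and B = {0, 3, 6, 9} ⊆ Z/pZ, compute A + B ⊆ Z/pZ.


Work in Z/13Z: reduce every sum a + b modulo 13.
Enumerate all 16 pairs:
a = 1: 1+0=1, 1+3=4, 1+6=7, 1+9=10
a = 7: 7+0=7, 7+3=10, 7+6=0, 7+9=3
a = 11: 11+0=11, 11+3=1, 11+6=4, 11+9=7
a = 12: 12+0=12, 12+3=2, 12+6=5, 12+9=8
Distinct residues collected: {0, 1, 2, 3, 4, 5, 7, 8, 10, 11, 12}
|A + B| = 11 (out of 13 total residues).

A + B = {0, 1, 2, 3, 4, 5, 7, 8, 10, 11, 12}


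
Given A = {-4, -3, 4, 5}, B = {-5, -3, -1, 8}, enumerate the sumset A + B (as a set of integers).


A + B = {a + b : a ∈ A, b ∈ B}.
Enumerate all |A|·|B| = 4·4 = 16 pairs (a, b) and collect distinct sums.
a = -4: -4+-5=-9, -4+-3=-7, -4+-1=-5, -4+8=4
a = -3: -3+-5=-8, -3+-3=-6, -3+-1=-4, -3+8=5
a = 4: 4+-5=-1, 4+-3=1, 4+-1=3, 4+8=12
a = 5: 5+-5=0, 5+-3=2, 5+-1=4, 5+8=13
Collecting distinct sums: A + B = {-9, -8, -7, -6, -5, -4, -1, 0, 1, 2, 3, 4, 5, 12, 13}
|A + B| = 15

A + B = {-9, -8, -7, -6, -5, -4, -1, 0, 1, 2, 3, 4, 5, 12, 13}
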